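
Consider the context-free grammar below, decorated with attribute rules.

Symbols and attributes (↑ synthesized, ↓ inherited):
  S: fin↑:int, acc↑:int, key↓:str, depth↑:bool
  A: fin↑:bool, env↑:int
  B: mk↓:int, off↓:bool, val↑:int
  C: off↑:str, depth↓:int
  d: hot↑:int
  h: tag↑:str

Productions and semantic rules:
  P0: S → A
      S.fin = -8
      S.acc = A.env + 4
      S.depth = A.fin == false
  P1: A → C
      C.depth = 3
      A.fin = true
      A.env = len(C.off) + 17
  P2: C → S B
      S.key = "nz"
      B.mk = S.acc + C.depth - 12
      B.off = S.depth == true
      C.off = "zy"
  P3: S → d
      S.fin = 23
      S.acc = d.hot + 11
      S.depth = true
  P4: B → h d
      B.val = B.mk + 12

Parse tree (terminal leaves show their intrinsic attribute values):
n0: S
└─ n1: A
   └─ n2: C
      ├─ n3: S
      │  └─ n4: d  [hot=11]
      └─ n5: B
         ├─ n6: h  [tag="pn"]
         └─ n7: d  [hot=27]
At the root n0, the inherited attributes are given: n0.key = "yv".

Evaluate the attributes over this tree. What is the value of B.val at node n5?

25

1. n0.key = "yv"  [given at root]
2. n2.depth = 3  [3]
3. n3.key = "nz"  ["nz"]
4. n4.hot = 11  [terminal]
5. n3.fin = 23  [23]
6. n3.acc = 22  [d.hot + 11]
7. n3.depth = true  [true]
8. n5.mk = 13  [S.acc + C.depth - 12]
9. n5.off = true  [S.depth == true]
10. n6.tag = "pn"  [terminal]
11. n7.hot = 27  [terminal]
12. n5.val = 25  [B.mk + 12]
13. n2.off = "zy"  ["zy"]
14. n1.fin = true  [true]
15. n1.env = 19  [len(C.off) + 17]
16. n0.fin = -8  [-8]
17. n0.acc = 23  [A.env + 4]
18. n0.depth = false  [A.fin == false]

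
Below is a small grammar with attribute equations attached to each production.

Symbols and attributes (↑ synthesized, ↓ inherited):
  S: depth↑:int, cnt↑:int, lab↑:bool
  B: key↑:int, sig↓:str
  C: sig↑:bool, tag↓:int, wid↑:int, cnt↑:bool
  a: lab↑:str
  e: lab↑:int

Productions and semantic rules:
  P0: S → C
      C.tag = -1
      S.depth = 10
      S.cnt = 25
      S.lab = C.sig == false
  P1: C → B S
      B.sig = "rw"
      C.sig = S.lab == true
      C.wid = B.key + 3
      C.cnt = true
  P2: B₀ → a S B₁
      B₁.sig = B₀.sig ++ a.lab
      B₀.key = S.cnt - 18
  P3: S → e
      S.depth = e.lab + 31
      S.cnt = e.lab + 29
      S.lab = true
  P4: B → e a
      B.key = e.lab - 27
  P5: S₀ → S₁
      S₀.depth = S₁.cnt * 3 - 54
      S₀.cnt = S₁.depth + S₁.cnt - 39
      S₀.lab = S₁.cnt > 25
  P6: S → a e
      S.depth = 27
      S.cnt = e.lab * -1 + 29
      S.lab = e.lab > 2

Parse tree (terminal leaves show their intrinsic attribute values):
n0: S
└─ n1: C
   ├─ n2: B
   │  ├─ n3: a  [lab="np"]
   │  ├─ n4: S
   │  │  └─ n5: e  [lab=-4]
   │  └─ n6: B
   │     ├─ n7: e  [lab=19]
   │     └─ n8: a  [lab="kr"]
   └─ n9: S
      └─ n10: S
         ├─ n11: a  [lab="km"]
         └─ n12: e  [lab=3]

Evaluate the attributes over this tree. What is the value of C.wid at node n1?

10

1. n1.tag = -1  [-1]
2. n2.sig = "rw"  ["rw"]
3. n3.lab = "np"  [terminal]
4. n5.lab = -4  [terminal]
5. n4.depth = 27  [e.lab + 31]
6. n4.cnt = 25  [e.lab + 29]
7. n4.lab = true  [true]
8. n6.sig = "rwnp"  [B₀.sig ++ a.lab]
9. n7.lab = 19  [terminal]
10. n8.lab = "kr"  [terminal]
11. n6.key = -8  [e.lab - 27]
12. n2.key = 7  [S.cnt - 18]
13. n11.lab = "km"  [terminal]
14. n12.lab = 3  [terminal]
15. n10.depth = 27  [27]
16. n10.cnt = 26  [e.lab * -1 + 29]
17. n10.lab = true  [e.lab > 2]
18. n9.depth = 24  [S₁.cnt * 3 - 54]
19. n9.cnt = 14  [S₁.depth + S₁.cnt - 39]
20. n9.lab = true  [S₁.cnt > 25]
21. n1.sig = true  [S.lab == true]
22. n1.wid = 10  [B.key + 3]
23. n1.cnt = true  [true]
24. n0.depth = 10  [10]
25. n0.cnt = 25  [25]
26. n0.lab = false  [C.sig == false]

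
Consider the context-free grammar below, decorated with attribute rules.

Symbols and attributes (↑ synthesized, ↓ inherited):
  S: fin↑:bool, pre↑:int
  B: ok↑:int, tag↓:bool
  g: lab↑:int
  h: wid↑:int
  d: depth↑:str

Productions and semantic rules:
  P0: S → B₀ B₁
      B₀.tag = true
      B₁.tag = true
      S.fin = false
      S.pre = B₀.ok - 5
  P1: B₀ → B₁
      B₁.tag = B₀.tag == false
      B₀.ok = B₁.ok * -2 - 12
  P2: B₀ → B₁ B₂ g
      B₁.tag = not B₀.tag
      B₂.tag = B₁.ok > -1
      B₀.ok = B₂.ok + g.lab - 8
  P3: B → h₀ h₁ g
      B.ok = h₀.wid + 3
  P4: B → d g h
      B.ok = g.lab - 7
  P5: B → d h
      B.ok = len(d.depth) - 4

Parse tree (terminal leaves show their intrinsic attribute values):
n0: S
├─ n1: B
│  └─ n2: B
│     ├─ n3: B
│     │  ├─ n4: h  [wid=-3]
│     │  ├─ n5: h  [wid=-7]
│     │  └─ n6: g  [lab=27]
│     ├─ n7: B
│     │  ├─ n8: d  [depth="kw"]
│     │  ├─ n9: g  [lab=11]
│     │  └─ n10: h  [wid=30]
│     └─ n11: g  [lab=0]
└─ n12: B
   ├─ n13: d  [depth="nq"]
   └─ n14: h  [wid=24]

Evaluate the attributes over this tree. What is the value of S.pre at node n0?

1. n1.tag = true  [true]
2. n2.tag = false  [B₀.tag == false]
3. n3.tag = true  [not B₀.tag]
4. n4.wid = -3  [terminal]
5. n5.wid = -7  [terminal]
6. n6.lab = 27  [terminal]
7. n3.ok = 0  [h₀.wid + 3]
8. n7.tag = true  [B₁.ok > -1]
9. n8.depth = "kw"  [terminal]
10. n9.lab = 11  [terminal]
11. n10.wid = 30  [terminal]
12. n7.ok = 4  [g.lab - 7]
13. n11.lab = 0  [terminal]
14. n2.ok = -4  [B₂.ok + g.lab - 8]
15. n1.ok = -4  [B₁.ok * -2 - 12]
16. n12.tag = true  [true]
17. n13.depth = "nq"  [terminal]
18. n14.wid = 24  [terminal]
19. n12.ok = -2  [len(d.depth) - 4]
20. n0.fin = false  [false]
21. n0.pre = -9  [B₀.ok - 5]

-9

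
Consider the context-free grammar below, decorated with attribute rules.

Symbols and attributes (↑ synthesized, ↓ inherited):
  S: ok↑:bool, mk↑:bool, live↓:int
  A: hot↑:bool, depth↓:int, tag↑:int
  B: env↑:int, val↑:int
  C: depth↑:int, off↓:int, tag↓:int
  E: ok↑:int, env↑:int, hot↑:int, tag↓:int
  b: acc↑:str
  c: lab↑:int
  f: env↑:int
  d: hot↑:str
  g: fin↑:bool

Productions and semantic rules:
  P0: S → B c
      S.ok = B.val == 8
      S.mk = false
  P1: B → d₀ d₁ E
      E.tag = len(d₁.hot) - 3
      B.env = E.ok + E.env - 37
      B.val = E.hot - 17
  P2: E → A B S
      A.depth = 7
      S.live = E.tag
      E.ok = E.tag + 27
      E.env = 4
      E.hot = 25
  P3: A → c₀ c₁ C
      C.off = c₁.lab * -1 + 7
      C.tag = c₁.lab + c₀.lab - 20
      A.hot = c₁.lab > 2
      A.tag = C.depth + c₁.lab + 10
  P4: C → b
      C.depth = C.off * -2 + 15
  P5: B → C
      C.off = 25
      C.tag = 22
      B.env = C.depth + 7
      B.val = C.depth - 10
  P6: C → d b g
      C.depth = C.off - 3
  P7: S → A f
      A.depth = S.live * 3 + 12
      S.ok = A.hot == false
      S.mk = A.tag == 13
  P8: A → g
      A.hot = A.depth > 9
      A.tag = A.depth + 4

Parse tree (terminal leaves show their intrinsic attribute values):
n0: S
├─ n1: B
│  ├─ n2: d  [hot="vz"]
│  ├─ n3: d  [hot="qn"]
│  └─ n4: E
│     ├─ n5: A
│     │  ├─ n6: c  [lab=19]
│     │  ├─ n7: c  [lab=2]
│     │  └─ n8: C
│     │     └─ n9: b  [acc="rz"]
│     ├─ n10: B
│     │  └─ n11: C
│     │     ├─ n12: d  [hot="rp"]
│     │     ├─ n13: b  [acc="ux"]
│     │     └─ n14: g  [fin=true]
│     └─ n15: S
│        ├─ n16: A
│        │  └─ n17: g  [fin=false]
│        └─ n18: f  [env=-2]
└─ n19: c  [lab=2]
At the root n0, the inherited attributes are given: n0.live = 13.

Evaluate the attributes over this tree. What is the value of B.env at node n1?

-7

1. n0.live = 13  [given at root]
2. n2.hot = "vz"  [terminal]
3. n3.hot = "qn"  [terminal]
4. n4.tag = -1  [len(d₁.hot) - 3]
5. n5.depth = 7  [7]
6. n6.lab = 19  [terminal]
7. n7.lab = 2  [terminal]
8. n8.off = 5  [c₁.lab * -1 + 7]
9. n8.tag = 1  [c₁.lab + c₀.lab - 20]
10. n9.acc = "rz"  [terminal]
11. n8.depth = 5  [C.off * -2 + 15]
12. n5.hot = false  [c₁.lab > 2]
13. n5.tag = 17  [C.depth + c₁.lab + 10]
14. n11.off = 25  [25]
15. n11.tag = 22  [22]
16. n12.hot = "rp"  [terminal]
17. n13.acc = "ux"  [terminal]
18. n14.fin = true  [terminal]
19. n11.depth = 22  [C.off - 3]
20. n10.env = 29  [C.depth + 7]
21. n10.val = 12  [C.depth - 10]
22. n15.live = -1  [E.tag]
23. n16.depth = 9  [S.live * 3 + 12]
24. n17.fin = false  [terminal]
25. n16.hot = false  [A.depth > 9]
26. n16.tag = 13  [A.depth + 4]
27. n18.env = -2  [terminal]
28. n15.ok = true  [A.hot == false]
29. n15.mk = true  [A.tag == 13]
30. n4.ok = 26  [E.tag + 27]
31. n4.env = 4  [4]
32. n4.hot = 25  [25]
33. n1.env = -7  [E.ok + E.env - 37]
34. n1.val = 8  [E.hot - 17]
35. n19.lab = 2  [terminal]
36. n0.ok = true  [B.val == 8]
37. n0.mk = false  [false]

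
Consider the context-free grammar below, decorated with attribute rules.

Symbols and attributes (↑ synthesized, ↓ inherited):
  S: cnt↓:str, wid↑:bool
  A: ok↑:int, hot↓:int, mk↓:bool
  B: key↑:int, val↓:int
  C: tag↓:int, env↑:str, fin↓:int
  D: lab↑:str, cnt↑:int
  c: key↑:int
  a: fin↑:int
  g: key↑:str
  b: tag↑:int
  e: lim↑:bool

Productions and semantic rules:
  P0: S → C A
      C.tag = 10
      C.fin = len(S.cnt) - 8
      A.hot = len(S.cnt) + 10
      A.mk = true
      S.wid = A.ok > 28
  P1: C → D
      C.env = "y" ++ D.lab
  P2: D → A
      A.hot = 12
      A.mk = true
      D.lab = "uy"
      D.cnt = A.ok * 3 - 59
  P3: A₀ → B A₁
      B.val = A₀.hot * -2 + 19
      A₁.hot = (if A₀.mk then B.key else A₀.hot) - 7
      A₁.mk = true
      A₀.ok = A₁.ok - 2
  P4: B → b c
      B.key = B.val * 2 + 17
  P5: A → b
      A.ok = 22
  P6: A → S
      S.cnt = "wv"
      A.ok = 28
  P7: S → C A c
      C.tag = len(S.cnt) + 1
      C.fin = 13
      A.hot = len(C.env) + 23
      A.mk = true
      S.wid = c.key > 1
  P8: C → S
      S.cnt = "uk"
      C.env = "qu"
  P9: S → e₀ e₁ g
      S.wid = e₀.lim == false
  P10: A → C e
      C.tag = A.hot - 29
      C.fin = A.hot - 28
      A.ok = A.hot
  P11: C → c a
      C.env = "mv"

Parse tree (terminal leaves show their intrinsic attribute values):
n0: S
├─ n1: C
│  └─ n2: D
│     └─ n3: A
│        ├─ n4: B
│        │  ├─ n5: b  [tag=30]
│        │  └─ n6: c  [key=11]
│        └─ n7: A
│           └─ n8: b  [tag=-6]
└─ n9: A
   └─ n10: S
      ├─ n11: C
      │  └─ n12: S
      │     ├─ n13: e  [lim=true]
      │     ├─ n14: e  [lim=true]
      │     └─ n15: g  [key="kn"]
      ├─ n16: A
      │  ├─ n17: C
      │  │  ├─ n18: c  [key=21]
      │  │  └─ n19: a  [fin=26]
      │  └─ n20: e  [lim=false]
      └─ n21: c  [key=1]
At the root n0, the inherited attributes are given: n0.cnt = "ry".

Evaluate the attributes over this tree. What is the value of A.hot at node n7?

0

1. n0.cnt = "ry"  [given at root]
2. n1.tag = 10  [10]
3. n1.fin = -6  [len(S.cnt) - 8]
4. n3.hot = 12  [12]
5. n3.mk = true  [true]
6. n4.val = -5  [A₀.hot * -2 + 19]
7. n5.tag = 30  [terminal]
8. n6.key = 11  [terminal]
9. n4.key = 7  [B.val * 2 + 17]
10. n7.hot = 0  [(if A₀.mk then B.key else A₀.hot) - 7]
11. n7.mk = true  [true]
12. n8.tag = -6  [terminal]
13. n7.ok = 22  [22]
14. n3.ok = 20  [A₁.ok - 2]
15. n2.lab = "uy"  ["uy"]
16. n2.cnt = 1  [A.ok * 3 - 59]
17. n1.env = "yuy"  ["y" ++ D.lab]
18. n9.hot = 12  [len(S.cnt) + 10]
19. n9.mk = true  [true]
20. n10.cnt = "wv"  ["wv"]
21. n11.tag = 3  [len(S.cnt) + 1]
22. n11.fin = 13  [13]
23. n12.cnt = "uk"  ["uk"]
24. n13.lim = true  [terminal]
25. n14.lim = true  [terminal]
26. n15.key = "kn"  [terminal]
27. n12.wid = false  [e₀.lim == false]
28. n11.env = "qu"  ["qu"]
29. n16.hot = 25  [len(C.env) + 23]
30. n16.mk = true  [true]
31. n17.tag = -4  [A.hot - 29]
32. n17.fin = -3  [A.hot - 28]
33. n18.key = 21  [terminal]
34. n19.fin = 26  [terminal]
35. n17.env = "mv"  ["mv"]
36. n20.lim = false  [terminal]
37. n16.ok = 25  [A.hot]
38. n21.key = 1  [terminal]
39. n10.wid = false  [c.key > 1]
40. n9.ok = 28  [28]
41. n0.wid = false  [A.ok > 28]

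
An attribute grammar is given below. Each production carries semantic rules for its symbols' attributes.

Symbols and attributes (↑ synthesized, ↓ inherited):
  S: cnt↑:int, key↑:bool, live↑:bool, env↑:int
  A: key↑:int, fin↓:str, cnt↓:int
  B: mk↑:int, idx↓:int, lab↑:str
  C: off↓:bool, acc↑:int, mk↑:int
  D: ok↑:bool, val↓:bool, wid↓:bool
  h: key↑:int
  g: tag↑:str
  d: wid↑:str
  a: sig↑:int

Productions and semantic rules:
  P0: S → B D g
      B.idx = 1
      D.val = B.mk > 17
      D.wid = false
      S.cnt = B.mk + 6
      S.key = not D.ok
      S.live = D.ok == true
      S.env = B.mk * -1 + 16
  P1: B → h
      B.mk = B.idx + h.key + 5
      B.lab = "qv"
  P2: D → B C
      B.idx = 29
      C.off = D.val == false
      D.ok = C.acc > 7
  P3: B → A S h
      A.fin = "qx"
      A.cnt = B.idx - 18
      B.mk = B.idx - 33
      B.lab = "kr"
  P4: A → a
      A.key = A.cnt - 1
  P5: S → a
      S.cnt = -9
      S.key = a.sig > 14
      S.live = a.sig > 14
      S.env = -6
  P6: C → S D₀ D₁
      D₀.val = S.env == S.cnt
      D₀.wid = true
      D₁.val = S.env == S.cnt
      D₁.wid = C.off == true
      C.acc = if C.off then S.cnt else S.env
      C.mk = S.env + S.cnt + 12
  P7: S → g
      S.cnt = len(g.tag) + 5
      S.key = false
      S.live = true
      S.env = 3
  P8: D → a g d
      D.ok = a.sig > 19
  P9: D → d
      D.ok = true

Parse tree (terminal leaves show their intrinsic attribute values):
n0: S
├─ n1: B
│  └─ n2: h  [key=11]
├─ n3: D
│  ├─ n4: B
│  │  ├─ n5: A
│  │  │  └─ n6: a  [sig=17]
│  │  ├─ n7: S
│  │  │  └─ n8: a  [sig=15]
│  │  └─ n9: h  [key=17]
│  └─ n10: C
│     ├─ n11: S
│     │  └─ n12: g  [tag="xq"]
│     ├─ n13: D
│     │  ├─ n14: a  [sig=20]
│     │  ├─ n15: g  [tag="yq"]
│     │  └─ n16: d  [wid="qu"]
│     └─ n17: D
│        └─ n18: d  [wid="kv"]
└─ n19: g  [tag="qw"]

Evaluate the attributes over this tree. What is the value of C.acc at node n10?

1. n1.idx = 1  [1]
2. n2.key = 11  [terminal]
3. n1.mk = 17  [B.idx + h.key + 5]
4. n1.lab = "qv"  ["qv"]
5. n3.val = false  [B.mk > 17]
6. n3.wid = false  [false]
7. n4.idx = 29  [29]
8. n5.fin = "qx"  ["qx"]
9. n5.cnt = 11  [B.idx - 18]
10. n6.sig = 17  [terminal]
11. n5.key = 10  [A.cnt - 1]
12. n8.sig = 15  [terminal]
13. n7.cnt = -9  [-9]
14. n7.key = true  [a.sig > 14]
15. n7.live = true  [a.sig > 14]
16. n7.env = -6  [-6]
17. n9.key = 17  [terminal]
18. n4.mk = -4  [B.idx - 33]
19. n4.lab = "kr"  ["kr"]
20. n10.off = true  [D.val == false]
21. n12.tag = "xq"  [terminal]
22. n11.cnt = 7  [len(g.tag) + 5]
23. n11.key = false  [false]
24. n11.live = true  [true]
25. n11.env = 3  [3]
26. n13.val = false  [S.env == S.cnt]
27. n13.wid = true  [true]
28. n14.sig = 20  [terminal]
29. n15.tag = "yq"  [terminal]
30. n16.wid = "qu"  [terminal]
31. n13.ok = true  [a.sig > 19]
32. n17.val = false  [S.env == S.cnt]
33. n17.wid = true  [C.off == true]
34. n18.wid = "kv"  [terminal]
35. n17.ok = true  [true]
36. n10.acc = 7  [if C.off then S.cnt else S.env]
37. n10.mk = 22  [S.env + S.cnt + 12]
38. n3.ok = false  [C.acc > 7]
39. n19.tag = "qw"  [terminal]
40. n0.cnt = 23  [B.mk + 6]
41. n0.key = true  [not D.ok]
42. n0.live = false  [D.ok == true]
43. n0.env = -1  [B.mk * -1 + 16]

7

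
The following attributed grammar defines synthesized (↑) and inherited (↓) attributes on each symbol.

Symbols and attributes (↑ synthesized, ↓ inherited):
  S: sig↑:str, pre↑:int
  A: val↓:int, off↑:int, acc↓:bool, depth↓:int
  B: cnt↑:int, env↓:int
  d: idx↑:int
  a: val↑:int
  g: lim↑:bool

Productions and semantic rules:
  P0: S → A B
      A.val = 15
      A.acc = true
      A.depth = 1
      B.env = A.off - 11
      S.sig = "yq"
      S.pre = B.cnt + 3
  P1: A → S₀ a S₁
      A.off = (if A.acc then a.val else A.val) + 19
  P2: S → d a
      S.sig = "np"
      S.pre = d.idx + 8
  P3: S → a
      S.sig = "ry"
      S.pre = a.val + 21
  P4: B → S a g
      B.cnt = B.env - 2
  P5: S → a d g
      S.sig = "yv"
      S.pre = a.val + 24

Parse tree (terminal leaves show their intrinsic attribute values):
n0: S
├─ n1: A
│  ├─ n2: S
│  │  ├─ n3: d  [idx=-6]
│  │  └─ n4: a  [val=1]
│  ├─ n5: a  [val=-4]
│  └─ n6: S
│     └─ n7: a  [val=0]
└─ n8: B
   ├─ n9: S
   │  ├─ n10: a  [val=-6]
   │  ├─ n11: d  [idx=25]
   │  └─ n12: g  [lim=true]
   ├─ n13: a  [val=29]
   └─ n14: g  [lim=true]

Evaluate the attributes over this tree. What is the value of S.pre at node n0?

5

1. n1.val = 15  [15]
2. n1.acc = true  [true]
3. n1.depth = 1  [1]
4. n3.idx = -6  [terminal]
5. n4.val = 1  [terminal]
6. n2.sig = "np"  ["np"]
7. n2.pre = 2  [d.idx + 8]
8. n5.val = -4  [terminal]
9. n7.val = 0  [terminal]
10. n6.sig = "ry"  ["ry"]
11. n6.pre = 21  [a.val + 21]
12. n1.off = 15  [(if A.acc then a.val else A.val) + 19]
13. n8.env = 4  [A.off - 11]
14. n10.val = -6  [terminal]
15. n11.idx = 25  [terminal]
16. n12.lim = true  [terminal]
17. n9.sig = "yv"  ["yv"]
18. n9.pre = 18  [a.val + 24]
19. n13.val = 29  [terminal]
20. n14.lim = true  [terminal]
21. n8.cnt = 2  [B.env - 2]
22. n0.sig = "yq"  ["yq"]
23. n0.pre = 5  [B.cnt + 3]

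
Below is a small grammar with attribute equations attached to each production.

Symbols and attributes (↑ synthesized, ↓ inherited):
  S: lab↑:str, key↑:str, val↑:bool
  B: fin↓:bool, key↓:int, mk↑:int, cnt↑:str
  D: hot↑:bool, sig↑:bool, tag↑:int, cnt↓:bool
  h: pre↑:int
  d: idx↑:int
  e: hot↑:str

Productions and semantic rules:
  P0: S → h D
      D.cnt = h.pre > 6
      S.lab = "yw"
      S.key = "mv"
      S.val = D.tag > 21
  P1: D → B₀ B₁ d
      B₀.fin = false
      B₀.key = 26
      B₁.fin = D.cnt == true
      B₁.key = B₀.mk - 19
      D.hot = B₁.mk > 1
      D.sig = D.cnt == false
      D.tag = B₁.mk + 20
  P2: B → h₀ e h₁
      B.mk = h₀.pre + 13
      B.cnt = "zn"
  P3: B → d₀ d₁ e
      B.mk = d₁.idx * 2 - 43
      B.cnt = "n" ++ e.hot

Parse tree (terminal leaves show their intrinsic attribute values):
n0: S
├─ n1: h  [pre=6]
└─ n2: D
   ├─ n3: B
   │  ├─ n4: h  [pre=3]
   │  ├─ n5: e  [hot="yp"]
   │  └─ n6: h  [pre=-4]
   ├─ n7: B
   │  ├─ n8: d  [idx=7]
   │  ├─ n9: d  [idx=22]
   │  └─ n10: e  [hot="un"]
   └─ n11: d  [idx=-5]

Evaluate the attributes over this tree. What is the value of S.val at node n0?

1. n1.pre = 6  [terminal]
2. n2.cnt = false  [h.pre > 6]
3. n3.fin = false  [false]
4. n3.key = 26  [26]
5. n4.pre = 3  [terminal]
6. n5.hot = "yp"  [terminal]
7. n6.pre = -4  [terminal]
8. n3.mk = 16  [h₀.pre + 13]
9. n3.cnt = "zn"  ["zn"]
10. n7.fin = false  [D.cnt == true]
11. n7.key = -3  [B₀.mk - 19]
12. n8.idx = 7  [terminal]
13. n9.idx = 22  [terminal]
14. n10.hot = "un"  [terminal]
15. n7.mk = 1  [d₁.idx * 2 - 43]
16. n7.cnt = "nun"  ["n" ++ e.hot]
17. n11.idx = -5  [terminal]
18. n2.hot = false  [B₁.mk > 1]
19. n2.sig = true  [D.cnt == false]
20. n2.tag = 21  [B₁.mk + 20]
21. n0.lab = "yw"  ["yw"]
22. n0.key = "mv"  ["mv"]
23. n0.val = false  [D.tag > 21]

false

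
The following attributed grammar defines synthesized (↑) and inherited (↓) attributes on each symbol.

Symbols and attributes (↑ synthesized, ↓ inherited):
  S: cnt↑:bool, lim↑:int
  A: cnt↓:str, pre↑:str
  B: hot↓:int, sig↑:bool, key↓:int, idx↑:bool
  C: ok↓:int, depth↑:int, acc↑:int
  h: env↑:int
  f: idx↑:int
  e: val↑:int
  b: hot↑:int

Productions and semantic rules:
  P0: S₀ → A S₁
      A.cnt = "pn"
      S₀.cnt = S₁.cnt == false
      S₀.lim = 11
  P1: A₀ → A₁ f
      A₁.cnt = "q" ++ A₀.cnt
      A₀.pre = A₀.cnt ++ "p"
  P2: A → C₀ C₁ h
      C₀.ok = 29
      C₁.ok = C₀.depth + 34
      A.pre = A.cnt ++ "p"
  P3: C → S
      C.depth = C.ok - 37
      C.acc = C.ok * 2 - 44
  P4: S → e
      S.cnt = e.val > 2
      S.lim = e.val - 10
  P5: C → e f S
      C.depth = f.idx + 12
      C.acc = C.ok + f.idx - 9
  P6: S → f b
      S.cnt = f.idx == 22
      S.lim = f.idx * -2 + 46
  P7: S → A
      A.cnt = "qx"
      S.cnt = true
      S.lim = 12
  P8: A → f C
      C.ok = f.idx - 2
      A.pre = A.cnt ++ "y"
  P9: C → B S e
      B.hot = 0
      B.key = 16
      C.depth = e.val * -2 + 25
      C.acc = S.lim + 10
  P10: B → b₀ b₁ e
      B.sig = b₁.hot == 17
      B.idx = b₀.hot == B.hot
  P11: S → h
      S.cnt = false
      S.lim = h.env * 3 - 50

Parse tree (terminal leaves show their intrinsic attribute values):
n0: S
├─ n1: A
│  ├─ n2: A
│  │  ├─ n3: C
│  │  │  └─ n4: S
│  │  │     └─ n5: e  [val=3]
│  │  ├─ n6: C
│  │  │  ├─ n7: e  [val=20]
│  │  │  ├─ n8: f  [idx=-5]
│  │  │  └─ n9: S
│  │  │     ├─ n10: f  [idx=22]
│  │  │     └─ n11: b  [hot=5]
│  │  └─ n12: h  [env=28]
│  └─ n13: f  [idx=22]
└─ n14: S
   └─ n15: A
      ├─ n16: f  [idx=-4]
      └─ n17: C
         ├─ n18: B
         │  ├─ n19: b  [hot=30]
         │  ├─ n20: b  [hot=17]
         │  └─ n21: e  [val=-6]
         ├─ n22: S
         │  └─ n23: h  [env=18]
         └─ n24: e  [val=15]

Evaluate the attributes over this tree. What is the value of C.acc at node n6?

1. n1.cnt = "pn"  ["pn"]
2. n2.cnt = "qpn"  ["q" ++ A₀.cnt]
3. n3.ok = 29  [29]
4. n5.val = 3  [terminal]
5. n4.cnt = true  [e.val > 2]
6. n4.lim = -7  [e.val - 10]
7. n3.depth = -8  [C.ok - 37]
8. n3.acc = 14  [C.ok * 2 - 44]
9. n6.ok = 26  [C₀.depth + 34]
10. n7.val = 20  [terminal]
11. n8.idx = -5  [terminal]
12. n10.idx = 22  [terminal]
13. n11.hot = 5  [terminal]
14. n9.cnt = true  [f.idx == 22]
15. n9.lim = 2  [f.idx * -2 + 46]
16. n6.depth = 7  [f.idx + 12]
17. n6.acc = 12  [C.ok + f.idx - 9]
18. n12.env = 28  [terminal]
19. n2.pre = "qpnp"  [A.cnt ++ "p"]
20. n13.idx = 22  [terminal]
21. n1.pre = "pnp"  [A₀.cnt ++ "p"]
22. n15.cnt = "qx"  ["qx"]
23. n16.idx = -4  [terminal]
24. n17.ok = -6  [f.idx - 2]
25. n18.hot = 0  [0]
26. n18.key = 16  [16]
27. n19.hot = 30  [terminal]
28. n20.hot = 17  [terminal]
29. n21.val = -6  [terminal]
30. n18.sig = true  [b₁.hot == 17]
31. n18.idx = false  [b₀.hot == B.hot]
32. n23.env = 18  [terminal]
33. n22.cnt = false  [false]
34. n22.lim = 4  [h.env * 3 - 50]
35. n24.val = 15  [terminal]
36. n17.depth = -5  [e.val * -2 + 25]
37. n17.acc = 14  [S.lim + 10]
38. n15.pre = "qxy"  [A.cnt ++ "y"]
39. n14.cnt = true  [true]
40. n14.lim = 12  [12]
41. n0.cnt = false  [S₁.cnt == false]
42. n0.lim = 11  [11]

12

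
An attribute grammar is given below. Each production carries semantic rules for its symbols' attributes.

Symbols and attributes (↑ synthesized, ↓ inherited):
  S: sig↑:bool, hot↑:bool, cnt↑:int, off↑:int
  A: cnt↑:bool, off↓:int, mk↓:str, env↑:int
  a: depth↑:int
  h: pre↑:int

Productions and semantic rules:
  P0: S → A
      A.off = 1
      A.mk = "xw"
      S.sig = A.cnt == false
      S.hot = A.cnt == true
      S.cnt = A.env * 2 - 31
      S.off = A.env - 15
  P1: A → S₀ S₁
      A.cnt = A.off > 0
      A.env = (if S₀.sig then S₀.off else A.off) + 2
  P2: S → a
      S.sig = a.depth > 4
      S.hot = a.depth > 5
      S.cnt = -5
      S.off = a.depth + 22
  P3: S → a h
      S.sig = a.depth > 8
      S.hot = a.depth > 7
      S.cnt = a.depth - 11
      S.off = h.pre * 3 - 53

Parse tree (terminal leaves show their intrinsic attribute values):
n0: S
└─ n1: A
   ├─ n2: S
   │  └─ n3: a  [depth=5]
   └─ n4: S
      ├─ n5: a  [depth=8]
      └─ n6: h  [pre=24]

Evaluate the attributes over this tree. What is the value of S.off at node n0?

1. n1.off = 1  [1]
2. n1.mk = "xw"  ["xw"]
3. n3.depth = 5  [terminal]
4. n2.sig = true  [a.depth > 4]
5. n2.hot = false  [a.depth > 5]
6. n2.cnt = -5  [-5]
7. n2.off = 27  [a.depth + 22]
8. n5.depth = 8  [terminal]
9. n6.pre = 24  [terminal]
10. n4.sig = false  [a.depth > 8]
11. n4.hot = true  [a.depth > 7]
12. n4.cnt = -3  [a.depth - 11]
13. n4.off = 19  [h.pre * 3 - 53]
14. n1.cnt = true  [A.off > 0]
15. n1.env = 29  [(if S₀.sig then S₀.off else A.off) + 2]
16. n0.sig = false  [A.cnt == false]
17. n0.hot = true  [A.cnt == true]
18. n0.cnt = 27  [A.env * 2 - 31]
19. n0.off = 14  [A.env - 15]

14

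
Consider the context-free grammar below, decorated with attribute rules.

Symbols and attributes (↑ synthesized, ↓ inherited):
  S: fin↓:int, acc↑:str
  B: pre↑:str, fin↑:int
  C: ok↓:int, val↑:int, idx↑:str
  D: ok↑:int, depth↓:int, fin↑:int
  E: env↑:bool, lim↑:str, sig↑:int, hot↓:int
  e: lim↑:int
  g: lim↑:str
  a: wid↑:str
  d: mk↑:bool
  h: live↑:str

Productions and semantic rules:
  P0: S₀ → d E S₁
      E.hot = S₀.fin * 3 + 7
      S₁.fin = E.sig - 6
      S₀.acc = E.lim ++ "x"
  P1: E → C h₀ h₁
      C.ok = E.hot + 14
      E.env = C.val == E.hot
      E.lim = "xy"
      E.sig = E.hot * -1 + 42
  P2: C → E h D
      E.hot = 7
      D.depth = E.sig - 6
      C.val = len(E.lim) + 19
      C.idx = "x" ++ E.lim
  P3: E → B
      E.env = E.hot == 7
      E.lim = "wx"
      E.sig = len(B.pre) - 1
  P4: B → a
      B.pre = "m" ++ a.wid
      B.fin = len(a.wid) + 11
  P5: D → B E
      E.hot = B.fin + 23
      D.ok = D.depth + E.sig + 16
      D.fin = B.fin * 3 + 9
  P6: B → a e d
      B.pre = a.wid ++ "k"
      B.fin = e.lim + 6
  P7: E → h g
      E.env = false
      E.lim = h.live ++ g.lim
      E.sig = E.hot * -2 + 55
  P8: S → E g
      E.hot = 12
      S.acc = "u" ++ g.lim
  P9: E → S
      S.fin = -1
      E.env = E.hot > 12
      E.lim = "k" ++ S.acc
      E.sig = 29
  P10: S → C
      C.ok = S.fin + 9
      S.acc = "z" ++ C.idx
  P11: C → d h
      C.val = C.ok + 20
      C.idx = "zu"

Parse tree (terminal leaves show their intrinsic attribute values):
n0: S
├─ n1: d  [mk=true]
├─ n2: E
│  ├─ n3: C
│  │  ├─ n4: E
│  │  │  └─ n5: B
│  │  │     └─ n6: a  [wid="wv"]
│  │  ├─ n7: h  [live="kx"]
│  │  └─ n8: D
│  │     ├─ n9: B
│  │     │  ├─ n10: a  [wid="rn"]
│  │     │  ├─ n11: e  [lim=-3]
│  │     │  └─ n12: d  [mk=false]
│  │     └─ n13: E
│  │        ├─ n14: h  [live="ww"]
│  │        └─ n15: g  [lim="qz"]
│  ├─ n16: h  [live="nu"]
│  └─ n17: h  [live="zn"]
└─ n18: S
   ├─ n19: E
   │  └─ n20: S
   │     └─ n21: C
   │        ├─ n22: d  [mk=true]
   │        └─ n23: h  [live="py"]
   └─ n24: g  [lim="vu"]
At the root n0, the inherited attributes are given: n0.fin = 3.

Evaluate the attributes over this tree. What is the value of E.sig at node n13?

3

1. n0.fin = 3  [given at root]
2. n1.mk = true  [terminal]
3. n2.hot = 16  [S₀.fin * 3 + 7]
4. n3.ok = 30  [E.hot + 14]
5. n4.hot = 7  [7]
6. n6.wid = "wv"  [terminal]
7. n5.pre = "mwv"  ["m" ++ a.wid]
8. n5.fin = 13  [len(a.wid) + 11]
9. n4.env = true  [E.hot == 7]
10. n4.lim = "wx"  ["wx"]
11. n4.sig = 2  [len(B.pre) - 1]
12. n7.live = "kx"  [terminal]
13. n8.depth = -4  [E.sig - 6]
14. n10.wid = "rn"  [terminal]
15. n11.lim = -3  [terminal]
16. n12.mk = false  [terminal]
17. n9.pre = "rnk"  [a.wid ++ "k"]
18. n9.fin = 3  [e.lim + 6]
19. n13.hot = 26  [B.fin + 23]
20. n14.live = "ww"  [terminal]
21. n15.lim = "qz"  [terminal]
22. n13.env = false  [false]
23. n13.lim = "wwqz"  [h.live ++ g.lim]
24. n13.sig = 3  [E.hot * -2 + 55]
25. n8.ok = 15  [D.depth + E.sig + 16]
26. n8.fin = 18  [B.fin * 3 + 9]
27. n3.val = 21  [len(E.lim) + 19]
28. n3.idx = "xwx"  ["x" ++ E.lim]
29. n16.live = "nu"  [terminal]
30. n17.live = "zn"  [terminal]
31. n2.env = false  [C.val == E.hot]
32. n2.lim = "xy"  ["xy"]
33. n2.sig = 26  [E.hot * -1 + 42]
34. n18.fin = 20  [E.sig - 6]
35. n19.hot = 12  [12]
36. n20.fin = -1  [-1]
37. n21.ok = 8  [S.fin + 9]
38. n22.mk = true  [terminal]
39. n23.live = "py"  [terminal]
40. n21.val = 28  [C.ok + 20]
41. n21.idx = "zu"  ["zu"]
42. n20.acc = "zzu"  ["z" ++ C.idx]
43. n19.env = false  [E.hot > 12]
44. n19.lim = "kzzu"  ["k" ++ S.acc]
45. n19.sig = 29  [29]
46. n24.lim = "vu"  [terminal]
47. n18.acc = "uvu"  ["u" ++ g.lim]
48. n0.acc = "xyx"  [E.lim ++ "x"]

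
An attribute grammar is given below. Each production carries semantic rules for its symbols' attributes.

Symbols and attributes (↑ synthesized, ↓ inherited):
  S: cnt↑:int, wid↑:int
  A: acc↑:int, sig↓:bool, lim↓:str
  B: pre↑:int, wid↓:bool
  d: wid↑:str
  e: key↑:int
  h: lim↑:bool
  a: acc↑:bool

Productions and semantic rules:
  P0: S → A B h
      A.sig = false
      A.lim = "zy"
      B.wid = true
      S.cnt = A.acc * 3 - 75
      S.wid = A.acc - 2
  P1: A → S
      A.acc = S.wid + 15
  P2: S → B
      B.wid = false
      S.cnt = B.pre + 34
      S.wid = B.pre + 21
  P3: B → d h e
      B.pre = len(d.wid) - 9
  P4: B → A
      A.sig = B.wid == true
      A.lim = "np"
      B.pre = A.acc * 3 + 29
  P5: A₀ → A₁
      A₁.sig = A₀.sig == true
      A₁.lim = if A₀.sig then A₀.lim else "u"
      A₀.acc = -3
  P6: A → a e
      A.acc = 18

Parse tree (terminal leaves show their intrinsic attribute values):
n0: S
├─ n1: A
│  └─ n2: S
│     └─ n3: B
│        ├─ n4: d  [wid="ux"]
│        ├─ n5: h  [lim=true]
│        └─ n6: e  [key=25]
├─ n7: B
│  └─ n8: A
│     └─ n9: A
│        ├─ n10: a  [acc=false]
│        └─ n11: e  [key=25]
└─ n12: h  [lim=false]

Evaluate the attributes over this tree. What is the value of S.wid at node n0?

27

1. n1.sig = false  [false]
2. n1.lim = "zy"  ["zy"]
3. n3.wid = false  [false]
4. n4.wid = "ux"  [terminal]
5. n5.lim = true  [terminal]
6. n6.key = 25  [terminal]
7. n3.pre = -7  [len(d.wid) - 9]
8. n2.cnt = 27  [B.pre + 34]
9. n2.wid = 14  [B.pre + 21]
10. n1.acc = 29  [S.wid + 15]
11. n7.wid = true  [true]
12. n8.sig = true  [B.wid == true]
13. n8.lim = "np"  ["np"]
14. n9.sig = true  [A₀.sig == true]
15. n9.lim = "np"  [if A₀.sig then A₀.lim else "u"]
16. n10.acc = false  [terminal]
17. n11.key = 25  [terminal]
18. n9.acc = 18  [18]
19. n8.acc = -3  [-3]
20. n7.pre = 20  [A.acc * 3 + 29]
21. n12.lim = false  [terminal]
22. n0.cnt = 12  [A.acc * 3 - 75]
23. n0.wid = 27  [A.acc - 2]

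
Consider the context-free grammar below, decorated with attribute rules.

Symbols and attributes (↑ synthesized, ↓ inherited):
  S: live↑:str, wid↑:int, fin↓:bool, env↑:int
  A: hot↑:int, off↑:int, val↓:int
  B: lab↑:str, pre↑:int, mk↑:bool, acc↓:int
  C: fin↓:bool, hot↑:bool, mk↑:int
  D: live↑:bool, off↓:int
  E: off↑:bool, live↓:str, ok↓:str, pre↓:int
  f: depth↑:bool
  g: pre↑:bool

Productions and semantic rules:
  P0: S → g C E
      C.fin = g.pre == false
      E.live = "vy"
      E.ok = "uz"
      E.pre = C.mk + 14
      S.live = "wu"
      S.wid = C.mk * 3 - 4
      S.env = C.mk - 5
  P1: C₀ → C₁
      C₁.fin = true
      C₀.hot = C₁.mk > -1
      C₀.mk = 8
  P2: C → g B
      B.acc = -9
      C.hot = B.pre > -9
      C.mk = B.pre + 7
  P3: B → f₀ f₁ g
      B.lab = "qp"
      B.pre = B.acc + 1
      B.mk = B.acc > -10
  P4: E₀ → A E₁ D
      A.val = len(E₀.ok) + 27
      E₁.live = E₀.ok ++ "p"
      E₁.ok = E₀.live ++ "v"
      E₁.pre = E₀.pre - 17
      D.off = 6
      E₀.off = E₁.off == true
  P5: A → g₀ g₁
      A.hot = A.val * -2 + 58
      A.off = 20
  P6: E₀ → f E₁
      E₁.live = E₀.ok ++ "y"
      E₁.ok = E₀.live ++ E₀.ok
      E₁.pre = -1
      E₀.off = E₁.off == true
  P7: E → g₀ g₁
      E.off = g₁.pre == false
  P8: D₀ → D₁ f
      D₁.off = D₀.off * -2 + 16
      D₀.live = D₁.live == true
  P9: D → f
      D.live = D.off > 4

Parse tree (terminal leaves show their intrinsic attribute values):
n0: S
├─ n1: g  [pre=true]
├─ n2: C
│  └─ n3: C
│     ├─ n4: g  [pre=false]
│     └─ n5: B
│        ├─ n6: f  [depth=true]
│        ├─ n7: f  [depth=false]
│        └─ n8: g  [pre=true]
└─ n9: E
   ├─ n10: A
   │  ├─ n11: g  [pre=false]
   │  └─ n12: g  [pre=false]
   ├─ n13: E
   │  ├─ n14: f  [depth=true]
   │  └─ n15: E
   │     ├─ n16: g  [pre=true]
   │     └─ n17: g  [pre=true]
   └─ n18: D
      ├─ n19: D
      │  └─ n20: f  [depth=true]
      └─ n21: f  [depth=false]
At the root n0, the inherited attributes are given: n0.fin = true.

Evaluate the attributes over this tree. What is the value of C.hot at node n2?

1. n0.fin = true  [given at root]
2. n1.pre = true  [terminal]
3. n2.fin = false  [g.pre == false]
4. n3.fin = true  [true]
5. n4.pre = false  [terminal]
6. n5.acc = -9  [-9]
7. n6.depth = true  [terminal]
8. n7.depth = false  [terminal]
9. n8.pre = true  [terminal]
10. n5.lab = "qp"  ["qp"]
11. n5.pre = -8  [B.acc + 1]
12. n5.mk = true  [B.acc > -10]
13. n3.hot = true  [B.pre > -9]
14. n3.mk = -1  [B.pre + 7]
15. n2.hot = false  [C₁.mk > -1]
16. n2.mk = 8  [8]
17. n9.live = "vy"  ["vy"]
18. n9.ok = "uz"  ["uz"]
19. n9.pre = 22  [C.mk + 14]
20. n10.val = 29  [len(E₀.ok) + 27]
21. n11.pre = false  [terminal]
22. n12.pre = false  [terminal]
23. n10.hot = 0  [A.val * -2 + 58]
24. n10.off = 20  [20]
25. n13.live = "uzp"  [E₀.ok ++ "p"]
26. n13.ok = "vyv"  [E₀.live ++ "v"]
27. n13.pre = 5  [E₀.pre - 17]
28. n14.depth = true  [terminal]
29. n15.live = "vyvy"  [E₀.ok ++ "y"]
30. n15.ok = "uzpvyv"  [E₀.live ++ E₀.ok]
31. n15.pre = -1  [-1]
32. n16.pre = true  [terminal]
33. n17.pre = true  [terminal]
34. n15.off = false  [g₁.pre == false]
35. n13.off = false  [E₁.off == true]
36. n18.off = 6  [6]
37. n19.off = 4  [D₀.off * -2 + 16]
38. n20.depth = true  [terminal]
39. n19.live = false  [D.off > 4]
40. n21.depth = false  [terminal]
41. n18.live = false  [D₁.live == true]
42. n9.off = false  [E₁.off == true]
43. n0.live = "wu"  ["wu"]
44. n0.wid = 20  [C.mk * 3 - 4]
45. n0.env = 3  [C.mk - 5]

false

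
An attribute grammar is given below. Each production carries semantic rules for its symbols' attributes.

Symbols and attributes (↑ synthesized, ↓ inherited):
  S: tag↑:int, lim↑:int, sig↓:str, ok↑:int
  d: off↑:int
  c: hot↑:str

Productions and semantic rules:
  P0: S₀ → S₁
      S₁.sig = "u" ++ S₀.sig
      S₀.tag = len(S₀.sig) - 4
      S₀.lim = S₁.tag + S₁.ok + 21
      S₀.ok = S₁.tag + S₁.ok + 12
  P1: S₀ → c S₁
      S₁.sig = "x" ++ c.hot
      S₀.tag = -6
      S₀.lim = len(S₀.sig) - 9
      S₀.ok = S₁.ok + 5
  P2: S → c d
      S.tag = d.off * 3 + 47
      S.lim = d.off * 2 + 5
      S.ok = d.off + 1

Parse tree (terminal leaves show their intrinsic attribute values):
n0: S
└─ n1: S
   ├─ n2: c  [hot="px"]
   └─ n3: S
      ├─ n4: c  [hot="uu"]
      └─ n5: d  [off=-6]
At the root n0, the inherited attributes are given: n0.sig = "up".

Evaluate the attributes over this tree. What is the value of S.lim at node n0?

1. n0.sig = "up"  [given at root]
2. n1.sig = "uup"  ["u" ++ S₀.sig]
3. n2.hot = "px"  [terminal]
4. n3.sig = "xpx"  ["x" ++ c.hot]
5. n4.hot = "uu"  [terminal]
6. n5.off = -6  [terminal]
7. n3.tag = 29  [d.off * 3 + 47]
8. n3.lim = -7  [d.off * 2 + 5]
9. n3.ok = -5  [d.off + 1]
10. n1.tag = -6  [-6]
11. n1.lim = -6  [len(S₀.sig) - 9]
12. n1.ok = 0  [S₁.ok + 5]
13. n0.tag = -2  [len(S₀.sig) - 4]
14. n0.lim = 15  [S₁.tag + S₁.ok + 21]
15. n0.ok = 6  [S₁.tag + S₁.ok + 12]

15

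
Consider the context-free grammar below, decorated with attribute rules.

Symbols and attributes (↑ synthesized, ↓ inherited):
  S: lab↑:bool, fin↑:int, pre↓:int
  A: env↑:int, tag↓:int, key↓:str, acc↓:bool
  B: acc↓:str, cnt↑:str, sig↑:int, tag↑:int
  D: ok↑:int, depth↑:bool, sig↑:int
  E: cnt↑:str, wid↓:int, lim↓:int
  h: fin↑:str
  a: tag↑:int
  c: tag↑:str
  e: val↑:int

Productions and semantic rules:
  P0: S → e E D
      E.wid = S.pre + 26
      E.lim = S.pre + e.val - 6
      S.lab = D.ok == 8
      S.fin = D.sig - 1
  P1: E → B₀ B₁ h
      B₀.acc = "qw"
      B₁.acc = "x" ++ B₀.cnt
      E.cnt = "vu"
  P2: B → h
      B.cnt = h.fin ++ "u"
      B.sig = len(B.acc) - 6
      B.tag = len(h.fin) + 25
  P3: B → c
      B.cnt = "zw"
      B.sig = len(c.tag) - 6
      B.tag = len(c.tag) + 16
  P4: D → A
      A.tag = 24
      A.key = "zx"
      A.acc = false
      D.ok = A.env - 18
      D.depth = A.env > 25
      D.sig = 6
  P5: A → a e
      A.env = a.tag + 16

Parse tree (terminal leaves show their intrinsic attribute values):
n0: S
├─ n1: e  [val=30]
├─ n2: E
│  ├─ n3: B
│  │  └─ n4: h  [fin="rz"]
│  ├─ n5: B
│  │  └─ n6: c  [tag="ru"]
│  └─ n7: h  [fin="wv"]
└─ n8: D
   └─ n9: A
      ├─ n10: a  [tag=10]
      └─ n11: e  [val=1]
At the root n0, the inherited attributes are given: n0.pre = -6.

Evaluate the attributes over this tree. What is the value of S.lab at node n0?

true

1. n0.pre = -6  [given at root]
2. n1.val = 30  [terminal]
3. n2.wid = 20  [S.pre + 26]
4. n2.lim = 18  [S.pre + e.val - 6]
5. n3.acc = "qw"  ["qw"]
6. n4.fin = "rz"  [terminal]
7. n3.cnt = "rzu"  [h.fin ++ "u"]
8. n3.sig = -4  [len(B.acc) - 6]
9. n3.tag = 27  [len(h.fin) + 25]
10. n5.acc = "xrzu"  ["x" ++ B₀.cnt]
11. n6.tag = "ru"  [terminal]
12. n5.cnt = "zw"  ["zw"]
13. n5.sig = -4  [len(c.tag) - 6]
14. n5.tag = 18  [len(c.tag) + 16]
15. n7.fin = "wv"  [terminal]
16. n2.cnt = "vu"  ["vu"]
17. n9.tag = 24  [24]
18. n9.key = "zx"  ["zx"]
19. n9.acc = false  [false]
20. n10.tag = 10  [terminal]
21. n11.val = 1  [terminal]
22. n9.env = 26  [a.tag + 16]
23. n8.ok = 8  [A.env - 18]
24. n8.depth = true  [A.env > 25]
25. n8.sig = 6  [6]
26. n0.lab = true  [D.ok == 8]
27. n0.fin = 5  [D.sig - 1]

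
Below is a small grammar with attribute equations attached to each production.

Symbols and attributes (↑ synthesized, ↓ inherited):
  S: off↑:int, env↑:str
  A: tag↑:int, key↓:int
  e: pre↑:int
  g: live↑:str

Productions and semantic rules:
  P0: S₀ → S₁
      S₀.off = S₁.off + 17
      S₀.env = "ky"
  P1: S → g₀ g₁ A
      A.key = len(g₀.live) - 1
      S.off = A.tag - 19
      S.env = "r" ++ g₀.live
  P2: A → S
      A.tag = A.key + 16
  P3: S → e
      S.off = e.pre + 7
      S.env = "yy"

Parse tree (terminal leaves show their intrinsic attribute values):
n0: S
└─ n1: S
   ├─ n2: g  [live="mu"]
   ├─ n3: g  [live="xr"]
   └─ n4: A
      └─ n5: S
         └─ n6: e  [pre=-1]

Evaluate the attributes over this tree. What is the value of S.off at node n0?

1. n2.live = "mu"  [terminal]
2. n3.live = "xr"  [terminal]
3. n4.key = 1  [len(g₀.live) - 1]
4. n6.pre = -1  [terminal]
5. n5.off = 6  [e.pre + 7]
6. n5.env = "yy"  ["yy"]
7. n4.tag = 17  [A.key + 16]
8. n1.off = -2  [A.tag - 19]
9. n1.env = "rmu"  ["r" ++ g₀.live]
10. n0.off = 15  [S₁.off + 17]
11. n0.env = "ky"  ["ky"]

15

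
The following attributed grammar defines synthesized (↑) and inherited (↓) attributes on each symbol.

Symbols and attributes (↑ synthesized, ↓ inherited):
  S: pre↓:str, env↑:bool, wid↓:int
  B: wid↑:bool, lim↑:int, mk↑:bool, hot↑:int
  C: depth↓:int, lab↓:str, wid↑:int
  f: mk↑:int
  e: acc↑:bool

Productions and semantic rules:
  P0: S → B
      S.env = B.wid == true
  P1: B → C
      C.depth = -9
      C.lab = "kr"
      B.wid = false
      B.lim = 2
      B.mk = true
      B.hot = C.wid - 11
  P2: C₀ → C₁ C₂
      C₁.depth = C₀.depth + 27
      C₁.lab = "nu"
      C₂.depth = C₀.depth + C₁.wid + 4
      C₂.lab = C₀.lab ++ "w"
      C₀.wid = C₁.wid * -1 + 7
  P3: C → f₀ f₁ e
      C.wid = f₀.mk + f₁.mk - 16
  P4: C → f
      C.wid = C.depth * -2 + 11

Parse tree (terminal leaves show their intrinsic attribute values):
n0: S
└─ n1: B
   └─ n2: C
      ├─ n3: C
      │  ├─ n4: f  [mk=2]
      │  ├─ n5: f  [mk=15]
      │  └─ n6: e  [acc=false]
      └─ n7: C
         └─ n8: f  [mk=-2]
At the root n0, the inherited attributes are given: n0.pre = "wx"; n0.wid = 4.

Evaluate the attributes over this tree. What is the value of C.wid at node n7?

1. n0.pre = "wx"  [given at root]
2. n0.wid = 4  [given at root]
3. n2.depth = -9  [-9]
4. n2.lab = "kr"  ["kr"]
5. n3.depth = 18  [C₀.depth + 27]
6. n3.lab = "nu"  ["nu"]
7. n4.mk = 2  [terminal]
8. n5.mk = 15  [terminal]
9. n6.acc = false  [terminal]
10. n3.wid = 1  [f₀.mk + f₁.mk - 16]
11. n7.depth = -4  [C₀.depth + C₁.wid + 4]
12. n7.lab = "krw"  [C₀.lab ++ "w"]
13. n8.mk = -2  [terminal]
14. n7.wid = 19  [C.depth * -2 + 11]
15. n2.wid = 6  [C₁.wid * -1 + 7]
16. n1.wid = false  [false]
17. n1.lim = 2  [2]
18. n1.mk = true  [true]
19. n1.hot = -5  [C.wid - 11]
20. n0.env = false  [B.wid == true]

19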